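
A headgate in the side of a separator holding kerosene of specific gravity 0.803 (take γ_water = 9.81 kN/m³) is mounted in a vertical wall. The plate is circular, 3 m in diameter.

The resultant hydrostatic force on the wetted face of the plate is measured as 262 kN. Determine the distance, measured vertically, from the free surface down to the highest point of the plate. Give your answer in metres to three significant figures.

γ = 0.803 × 9.81 = 7.87743 kN/m³.
A = π(1.5)² = 7.06858 m².
From F = γ·h_c·A, the centroid depth is h_c = 262/(7.87743 × 7.06858) = 4.70527 m.
The centroid is at the centre, 1.5 m below the top of the plate, so the highest point sits at h_top = 4.70527 − 1.5 = 3.20527 m below the surface.

d_top ≈ 3.21 m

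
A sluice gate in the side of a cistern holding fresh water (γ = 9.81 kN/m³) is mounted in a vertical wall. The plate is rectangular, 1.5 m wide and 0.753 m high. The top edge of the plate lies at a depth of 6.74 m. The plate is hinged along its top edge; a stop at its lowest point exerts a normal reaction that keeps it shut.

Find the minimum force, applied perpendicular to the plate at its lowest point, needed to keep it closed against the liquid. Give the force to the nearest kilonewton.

P ≈ 40 kN

γ = 9.81 kN/m³.
The centroid lies 0.753/2 = 0.3765 m below the top edge, so the centroid depth is h_c = 6.74 + 0.3765 = 7.1165 m.
A = 1.5 × 0.753 = 1.1295 m².
Resultant F = γ·h_c·A = 9.81 × 7.1165 × 1.1295 = 78.8536 kN.
I_c = b·h³/12 = 1.5 × 0.753³/12 = 0.0533697 m⁴.
Centre of pressure: y_p = y_c + I_c/(y_c·A) = 7.1165 + 0.0533697/(7.1165 × 1.1295) = 7.1165 + 0.0066396 = 7.12314 m along the plane.
The resultant acts 0.3765 + 0.0066396 = 0.38314 m (along the plate) below the hinge at the top edge, so the moment about the hinge is M = F × 0.38314 = 78.8536 × 0.38314 = 30.212 kN·m.
A normal force at the bottom, 0.753 m from the hinge, must supply this moment: P = 30.212/0.753 = 40.1222 kN.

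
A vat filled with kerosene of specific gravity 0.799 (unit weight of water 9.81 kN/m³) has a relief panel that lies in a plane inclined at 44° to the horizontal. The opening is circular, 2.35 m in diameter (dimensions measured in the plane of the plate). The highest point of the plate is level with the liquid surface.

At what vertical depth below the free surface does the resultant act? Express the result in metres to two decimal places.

h_p = 1.02 m

γ = 0.799 × 9.81 = 7.83819 kN/m³.
Let θ = 44° be the plate's angle to the horizontal; measure y along the incline from where the plane meets the free surface. Vertical depth h = y·sinθ with sinθ = 0.694658.
The centroid is at the centre, 1.175 m below the top of the plate, so y_c = 1.175 m and h_c = 1.175 × 0.694658 = 0.816223 m.
A = π(1.175)² = 4.33736 m².
Resultant F = γ·h_c·A = 7.83819 × 0.816223 × 4.33736 = 27.7492 kN.
I_c = πr⁴/4 = π × 1.175⁴/4 = 1.49707 m⁴.
Centre of pressure: y_p = y_c + I_c/(y_c·A) = 1.175 + 1.49707/(1.175 × 4.33736) = 1.175 + 0.293751 = 1.46875 m along the plane.
Vertically, h_p = y_p·sinθ = 1.46875 × 0.694658 = 1.02028 m.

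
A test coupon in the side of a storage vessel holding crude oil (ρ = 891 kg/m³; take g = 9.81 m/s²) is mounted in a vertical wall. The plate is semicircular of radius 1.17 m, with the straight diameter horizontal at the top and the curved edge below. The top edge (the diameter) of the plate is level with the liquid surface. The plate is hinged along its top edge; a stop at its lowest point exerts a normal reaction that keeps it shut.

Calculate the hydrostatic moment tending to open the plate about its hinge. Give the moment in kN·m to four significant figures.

M ≈ 6.432 kN·m

γ = ρg = 891 × 9.81 / 1000 = 8.74071 kN/m³.
The centroid of a semicircle lies 4r/(3π) = 0.496563 m from the diameter, here below the top edge, so the centroid depth is h_c = 0.496563 m.
A = πr²/2 = π × 1.17²/2 = 2.15026 m².
Resultant F = γ·h_c·A = 8.74071 × 0.496563 × 2.15026 = 9.3328 kN.
I_c = (π/8 − 8/(9π))·r⁴ = 0.109757 × 1.17⁴ = 0.205672 m⁴.
Centre of pressure: y_p = y_c + I_c/(y_c·A) = 0.496563 + 0.205672/(0.496563 × 2.15026) = 0.496563 + 0.192624 = 0.689187 m along the plane.
The resultant acts 0.496563 + 0.192624 = 0.689187 m (along the plate) below the hinge at the top edge, so the moment about the hinge is M = F × 0.689187 = 9.3328 × 0.689187 = 6.43204 kN·m.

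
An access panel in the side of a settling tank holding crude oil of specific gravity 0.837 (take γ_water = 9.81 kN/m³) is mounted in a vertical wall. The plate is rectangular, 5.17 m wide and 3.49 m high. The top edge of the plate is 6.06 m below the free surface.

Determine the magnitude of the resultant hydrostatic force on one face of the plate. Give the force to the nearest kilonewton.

F ≈ 1156 kN

γ = 0.837 × 9.81 = 8.21097 kN/m³.
The centroid lies 3.49/2 = 1.745 m below the top edge, so the centroid depth is h_c = 6.06 + 1.745 = 7.805 m.
A = 5.17 × 3.49 = 18.0433 m².
Resultant F = γ·h_c·A = 8.21097 × 7.805 × 18.0433 = 1156.33 kN.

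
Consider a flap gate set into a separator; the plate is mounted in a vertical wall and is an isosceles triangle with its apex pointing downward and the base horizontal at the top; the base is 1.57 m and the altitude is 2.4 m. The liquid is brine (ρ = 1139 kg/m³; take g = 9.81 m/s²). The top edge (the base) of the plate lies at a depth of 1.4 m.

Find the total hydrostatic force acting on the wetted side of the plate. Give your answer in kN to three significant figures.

γ = ρg = 1139 × 9.81 / 1000 = 11.17359 kN/m³.
With the apex down, the centroid sits h/3 = 2.4/3 = 0.8 m below the base (the top edge), so the centroid depth is h_c = 1.4 + 0.8 = 2.2 m.
A = ½ × 1.57 × 2.4 = 1.884 m².
Resultant F = γ·h_c·A = 11.17359 × 2.2 × 1.884 = 46.3123 kN.

F ≈ 46.3 kN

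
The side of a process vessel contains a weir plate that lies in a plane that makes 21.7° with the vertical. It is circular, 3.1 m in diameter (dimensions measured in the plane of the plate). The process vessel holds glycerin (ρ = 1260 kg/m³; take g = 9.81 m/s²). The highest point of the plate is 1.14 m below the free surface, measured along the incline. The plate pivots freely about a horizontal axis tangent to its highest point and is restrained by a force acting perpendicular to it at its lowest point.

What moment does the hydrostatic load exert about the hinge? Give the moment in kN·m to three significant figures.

M ≈ 413 kN·m

γ = ρg = 1260 × 9.81 / 1000 = 12.3606 kN/m³.
The plate makes 21.7° with the vertical, i.e. θ = 90° − 21.7° = 68.3° to the horizontal. Measuring y along the incline from the free-surface line, vertical depth h = y·sinθ with sinθ = 0.929133.
The centroid is at the centre, 1.55 m below the top of the plate, so y_c = 1.14 + 1.55 = 2.69 m and h_c = 2.69 × 0.929133 = 2.49937 m.
A = π(1.55)² = 7.54768 m².
Resultant F = γ·h_c·A = 12.3606 × 2.49937 × 7.54768 = 233.176 kN.
I_c = πr⁴/4 = π × 1.55⁴/4 = 4.53332 m⁴.
Centre of pressure: y_p = y_c + I_c/(y_c·A) = 2.69 + 4.53332/(2.69 × 7.54768) = 2.69 + 0.22328 = 2.91328 m along the plane.
The resultant acts 1.55 + 0.22328 = 1.77328 m (along the plate) below the hinge at the top edge, so the moment about the hinge is M = F × 1.77328 = 233.176 × 1.77328 = 413.486 kN·m.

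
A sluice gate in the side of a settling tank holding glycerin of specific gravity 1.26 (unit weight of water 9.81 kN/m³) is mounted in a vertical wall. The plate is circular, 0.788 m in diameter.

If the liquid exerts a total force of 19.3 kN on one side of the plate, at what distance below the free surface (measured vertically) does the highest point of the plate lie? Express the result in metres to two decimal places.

γ = 1.26 × 9.81 = 12.3606 kN/m³.
A = π(0.394)² = 0.487688 m².
From F = γ·h_c·A, the centroid depth is h_c = 19.3/(12.3606 × 0.487688) = 3.20166 m.
The centroid is at the centre, 0.394 m below the top of the plate, so the highest point sits at h_top = 3.20166 − 0.394 = 2.80766 m below the surface.

d_top ≈ 2.81 m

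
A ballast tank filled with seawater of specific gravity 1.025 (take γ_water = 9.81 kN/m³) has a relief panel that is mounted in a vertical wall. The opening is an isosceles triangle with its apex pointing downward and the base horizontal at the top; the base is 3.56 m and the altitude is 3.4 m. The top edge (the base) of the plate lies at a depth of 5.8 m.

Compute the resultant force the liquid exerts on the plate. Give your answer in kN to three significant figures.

γ = 1.025 × 9.81 = 10.05525 kN/m³.
With the apex down, the centroid sits h/3 = 3.4/3 = 1.13333 m below the base (the top edge), so the centroid depth is h_c = 5.8 + 1.13333 = 6.93333 m.
A = ½ × 3.56 × 3.4 = 6.052 m².
Resultant F = γ·h_c·A = 10.05525 × 6.93333 × 6.052 = 421.923 kN.

F ≈ 422 kN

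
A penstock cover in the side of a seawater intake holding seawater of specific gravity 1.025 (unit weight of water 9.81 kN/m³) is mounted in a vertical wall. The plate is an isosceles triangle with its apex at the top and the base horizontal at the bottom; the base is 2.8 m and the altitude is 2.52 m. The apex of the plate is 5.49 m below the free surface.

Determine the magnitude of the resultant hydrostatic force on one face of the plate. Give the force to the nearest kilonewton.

F ≈ 254 kN

γ = 1.025 × 9.81 = 10.05525 kN/m³.
With the apex up, the centroid sits 2h/3 = 2 × 2.52/3 = 1.68 m below the apex, so the centroid depth is h_c = 5.49 + 1.68 = 7.17 m.
A = ½ × 2.8 × 2.52 = 3.528 m².
Resultant F = γ·h_c·A = 10.05525 × 7.17 × 3.528 = 254.355 kN.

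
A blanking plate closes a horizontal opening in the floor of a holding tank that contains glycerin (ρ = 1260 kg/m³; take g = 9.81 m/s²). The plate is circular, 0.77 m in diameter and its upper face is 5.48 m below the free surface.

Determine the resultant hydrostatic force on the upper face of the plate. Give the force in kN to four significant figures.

γ = ρg = 1260 × 9.81 / 1000 = 12.3606 kN/m³.
The plate is horizontal, so pressure is uniform at p = γ·h = 12.3606 × 5.48 = 67.7361 kN/m².
A = π(0.385)² = 0.465663 m².
F = p·A = 67.7361 × 0.465663 = 31.5422 kN.

F ≈ 31.54 kN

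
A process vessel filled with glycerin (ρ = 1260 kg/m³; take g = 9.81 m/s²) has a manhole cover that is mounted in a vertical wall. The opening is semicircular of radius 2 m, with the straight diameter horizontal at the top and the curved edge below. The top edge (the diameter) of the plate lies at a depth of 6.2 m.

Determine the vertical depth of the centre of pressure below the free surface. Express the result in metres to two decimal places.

h_p = 7.09 m

γ = ρg = 1260 × 9.81 / 1000 = 12.3606 kN/m³.
The centroid of a semicircle lies 4r/(3π) = 0.848826 m from the diameter, here below the top edge, so the centroid depth is h_c = 6.2 + 0.848826 = 7.04883 m.
A = πr²/2 = π × 2²/2 = 6.28319 m².
Resultant F = γ·h_c·A = 12.3606 × 7.04883 × 6.28319 = 547.44 kN.
I_c = (π/8 − 8/(9π))·r⁴ = 0.109757 × 2⁴ = 1.75611 m⁴.
Centre of pressure: y_p = y_c + I_c/(y_c·A) = 7.04883 + 1.75611/(7.04883 × 6.28319) = 7.04883 + 0.039651 = 7.08848 m along the plane.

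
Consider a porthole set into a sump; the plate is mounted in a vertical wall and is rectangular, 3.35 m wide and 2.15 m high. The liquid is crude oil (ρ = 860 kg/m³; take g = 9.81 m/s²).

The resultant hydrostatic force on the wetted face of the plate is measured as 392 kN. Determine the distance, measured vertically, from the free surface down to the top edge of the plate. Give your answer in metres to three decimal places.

γ = ρg = 860 × 9.81 / 1000 = 8.4366 kN/m³.
A = 3.35 × 2.15 = 7.2025 m².
From F = γ·h_c·A, the centroid depth is h_c = 392/(8.4366 × 7.2025) = 6.45112 m.
The centroid lies 2.15/2 = 1.075 m below the top edge, so the top edge sits at h_top = 6.45112 − 1.075 = 5.37612 m below the surface.

d_top ≈ 5.376 m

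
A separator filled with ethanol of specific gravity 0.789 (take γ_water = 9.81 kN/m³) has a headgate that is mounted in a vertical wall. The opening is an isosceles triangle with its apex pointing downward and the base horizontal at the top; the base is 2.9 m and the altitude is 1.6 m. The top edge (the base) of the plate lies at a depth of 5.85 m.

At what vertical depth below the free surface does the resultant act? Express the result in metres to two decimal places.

γ = 0.789 × 9.81 = 7.74009 kN/m³.
With the apex down, the centroid sits h/3 = 1.6/3 = 0.533333 m below the base (the top edge), so the centroid depth is h_c = 5.85 + 0.533333 = 6.38333 m.
A = ½ × 2.9 × 1.6 = 2.32 m².
Resultant F = γ·h_c·A = 7.74009 × 6.38333 × 2.32 = 114.626 kN.
I_c = b·h³/36 = 2.9 × 1.6³/36 = 0.329956 m⁴.
Centre of pressure: y_p = y_c + I_c/(y_c·A) = 6.38333 + 0.329956/(6.38333 × 2.32) = 6.38333 + 0.0222803 = 6.40561 m along the plane.

h_p = 6.41 m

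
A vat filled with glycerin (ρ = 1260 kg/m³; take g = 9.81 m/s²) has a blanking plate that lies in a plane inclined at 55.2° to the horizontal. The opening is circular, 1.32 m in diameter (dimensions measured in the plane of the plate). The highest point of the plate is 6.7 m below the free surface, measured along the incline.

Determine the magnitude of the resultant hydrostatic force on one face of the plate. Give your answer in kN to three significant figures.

γ = ρg = 1260 × 9.81 / 1000 = 12.3606 kN/m³.
Let θ = 55.2° be the plate's angle to the horizontal; measure y along the incline from where the plane meets the free surface. Vertical depth h = y·sinθ with sinθ = 0.821149.
The centroid is at the centre, 0.66 m below the top of the plate, so y_c = 6.7 + 0.66 = 7.36 m and h_c = 7.36 × 0.821149 = 6.04366 m.
A = π(0.66)² = 1.36848 m².
Resultant F = γ·h_c·A = 12.3606 × 6.04366 × 1.36848 = 102.23 kN.

F ≈ 102 kN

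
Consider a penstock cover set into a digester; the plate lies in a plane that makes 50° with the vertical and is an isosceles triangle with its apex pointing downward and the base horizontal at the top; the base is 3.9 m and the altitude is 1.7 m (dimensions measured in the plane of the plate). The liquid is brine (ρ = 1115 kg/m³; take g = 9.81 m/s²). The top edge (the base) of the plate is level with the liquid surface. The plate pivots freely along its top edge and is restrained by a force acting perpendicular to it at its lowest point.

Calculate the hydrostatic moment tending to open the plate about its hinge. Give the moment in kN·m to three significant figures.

γ = ρg = 1115 × 9.81 / 1000 = 10.93815 kN/m³.
The plate makes 50° with the vertical, i.e. θ = 90° − 50° = 40° to the horizontal. Measuring y along the incline from the free-surface line, vertical depth h = y·sinθ with sinθ = 0.642788.
With the apex down, the centroid sits h/3 = 1.7/3 = 0.566667 m below the base (the top edge), so y_c = 0.566667 m and h_c = 0.566667 × 0.642788 = 0.364247 m.
A = ½ × 3.9 × 1.7 = 3.315 m².
Resultant F = γ·h_c·A = 10.93815 × 0.364247 × 3.315 = 13.2076 kN.
I_c = b·h³/36 = 3.9 × 1.7³/36 = 0.532242 m⁴.
Centre of pressure: y_p = y_c + I_c/(y_c·A) = 0.566667 + 0.532242/(0.566667 × 3.315) = 0.566667 + 0.283333 = 0.85 m along the plane.
The resultant acts 0.566667 + 0.283333 = 0.85 m (along the plate) below the hinge at the top edge, so the moment about the hinge is M = F × 0.85 = 13.2076 × 0.85 = 11.2265 kN·m.

M ≈ 11.2 kN·m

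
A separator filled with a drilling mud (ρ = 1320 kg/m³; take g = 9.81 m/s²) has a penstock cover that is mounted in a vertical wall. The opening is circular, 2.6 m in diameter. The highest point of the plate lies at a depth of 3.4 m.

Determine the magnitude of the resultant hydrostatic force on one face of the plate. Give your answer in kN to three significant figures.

F ≈ 323 kN

γ = ρg = 1320 × 9.81 / 1000 = 12.9492 kN/m³.
The centroid is at the centre, 1.3 m below the top of the plate, so the centroid depth is h_c = 3.4 + 1.3 = 4.7 m.
A = π(1.3)² = 5.30929 m².
Resultant F = γ·h_c·A = 12.9492 × 4.7 × 5.30929 = 323.13 kN.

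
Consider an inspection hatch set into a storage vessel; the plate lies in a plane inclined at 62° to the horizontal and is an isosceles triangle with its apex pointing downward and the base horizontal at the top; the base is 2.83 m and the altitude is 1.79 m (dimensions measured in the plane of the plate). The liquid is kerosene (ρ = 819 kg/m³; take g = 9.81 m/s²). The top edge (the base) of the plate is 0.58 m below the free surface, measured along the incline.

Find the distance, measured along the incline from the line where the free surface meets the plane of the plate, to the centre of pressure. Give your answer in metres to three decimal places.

y_p = 1.328 m

γ = ρg = 819 × 9.81 / 1000 = 8.03439 kN/m³.
Let θ = 62° be the plate's angle to the horizontal; measure y along the incline from where the plane meets the free surface. Vertical depth h = y·sinθ with sinθ = 0.882948.
With the apex down, the centroid sits h/3 = 1.79/3 = 0.596667 m below the base (the top edge), so y_c = 0.58 + 0.596667 = 1.17667 m and h_c = 1.17667 × 0.882948 = 1.03894 m.
A = ½ × 2.83 × 1.79 = 2.53285 m².
Resultant F = γ·h_c·A = 8.03439 × 1.03894 × 2.53285 = 21.1423 kN.
I_c = b·h³/36 = 2.83 × 1.79³/36 = 0.450861 m⁴.
Centre of pressure: y_p = y_c + I_c/(y_c·A) = 1.17667 + 0.450861/(1.17667 × 2.53285) = 1.17667 + 0.151279 = 1.32795 m along the plane.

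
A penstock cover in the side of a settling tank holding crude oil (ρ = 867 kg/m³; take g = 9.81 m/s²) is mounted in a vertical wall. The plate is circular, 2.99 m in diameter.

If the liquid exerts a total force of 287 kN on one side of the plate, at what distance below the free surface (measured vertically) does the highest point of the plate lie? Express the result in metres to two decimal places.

d_top ≈ 3.31 m

γ = ρg = 867 × 9.81 / 1000 = 8.50527 kN/m³.
A = π(1.495)² = 7.02154 m².
From F = γ·h_c·A, the centroid depth is h_c = 287/(8.50527 × 7.02154) = 4.80575 m.
The centroid is at the centre, 1.495 m below the top of the plate, so the highest point sits at h_top = 4.80575 − 1.495 = 3.31075 m below the surface.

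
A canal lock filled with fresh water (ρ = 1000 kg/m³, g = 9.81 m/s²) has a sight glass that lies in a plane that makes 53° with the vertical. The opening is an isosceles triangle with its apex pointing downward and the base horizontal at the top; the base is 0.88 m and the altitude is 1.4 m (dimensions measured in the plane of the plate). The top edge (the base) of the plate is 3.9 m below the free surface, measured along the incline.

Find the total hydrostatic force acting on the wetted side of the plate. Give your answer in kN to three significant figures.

F ≈ 15.9 kN

γ = ρg = 1000 × 9.81 = 9810 N/m³ = 9.81 kN/m³.
The plate makes 53° with the vertical, i.e. θ = 90° − 53° = 37° to the horizontal. Measuring y along the incline from the free-surface line, vertical depth h = y·sinθ with sinθ = 0.601815.
With the apex down, the centroid sits h/3 = 1.4/3 = 0.466667 m below the base (the top edge), so y_c = 3.9 + 0.466667 = 4.36667 m and h_c = 4.36667 × 0.601815 = 2.62793 m.
A = ½ × 0.88 × 1.4 = 0.616 m².
Resultant F = γ·h_c·A = 9.81 × 2.62793 × 0.616 = 15.8805 kN.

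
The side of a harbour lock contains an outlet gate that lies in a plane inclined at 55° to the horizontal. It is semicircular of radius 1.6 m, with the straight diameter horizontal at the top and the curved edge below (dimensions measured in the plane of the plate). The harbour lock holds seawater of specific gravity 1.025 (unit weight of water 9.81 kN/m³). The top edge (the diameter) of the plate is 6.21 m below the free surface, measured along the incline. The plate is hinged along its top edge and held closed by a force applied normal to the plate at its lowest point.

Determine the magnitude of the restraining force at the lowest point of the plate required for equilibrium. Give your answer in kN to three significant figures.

γ = 1.025 × 9.81 = 10.05525 kN/m³.
Let θ = 55° be the plate's angle to the horizontal; measure y along the incline from where the plane meets the free surface. Vertical depth h = y·sinθ with sinθ = 0.819152.
The centroid of a semicircle lies 4r/(3π) = 0.679061 m from the diameter, here below the top edge, so y_c = 6.21 + 0.679061 = 6.88906 m and h_c = 6.88906 × 0.819152 = 5.64319 m.
A = πr²/2 = π × 1.6²/2 = 4.02124 m².
Resultant F = γ·h_c·A = 10.05525 × 5.64319 × 4.02124 = 228.18 kN.
I_c = (π/8 − 8/(9π))·r⁴ = 0.109757 × 1.6⁴ = 0.719303 m⁴.
Centre of pressure: y_p = y_c + I_c/(y_c·A) = 6.88906 + 0.719303/(6.88906 × 4.02124) = 6.88906 + 0.0259652 = 6.91503 m along the plane.
The resultant acts 0.679061 + 0.0259652 = 0.705026 m (along the plate) below the hinge at the top edge, so the moment about the hinge is M = F × 0.705026 = 228.18 × 0.705026 = 160.873 kN·m.
A normal force at the bottom, 1.6 m from the hinge, must supply this moment: P = 160.873/1.6 = 100.546 kN.

P ≈ 101 kN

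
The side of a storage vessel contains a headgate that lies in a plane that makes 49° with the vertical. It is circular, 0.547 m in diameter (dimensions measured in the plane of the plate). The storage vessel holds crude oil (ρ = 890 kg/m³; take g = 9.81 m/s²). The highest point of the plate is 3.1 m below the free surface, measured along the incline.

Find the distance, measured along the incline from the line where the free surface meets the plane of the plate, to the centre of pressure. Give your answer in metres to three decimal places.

y_p = 3.379 m

γ = ρg = 890 × 9.81 / 1000 = 8.7309 kN/m³.
The plate makes 49° with the vertical, i.e. θ = 90° − 49° = 41° to the horizontal. Measuring y along the incline from the free-surface line, vertical depth h = y·sinθ with sinθ = 0.656059.
The centroid is at the centre, 0.2735 m below the top of the plate, so y_c = 3.1 + 0.2735 = 3.3735 m and h_c = 3.3735 × 0.656059 = 2.21322 m.
A = π(0.2735)² = 0.234998 m².
Resultant F = γ·h_c·A = 8.7309 × 2.21322 × 0.234998 = 4.54096 kN.
I_c = πr⁴/4 = π × 0.2735⁴/4 = 0.0043946 m⁴.
Centre of pressure: y_p = y_c + I_c/(y_c·A) = 3.3735 + 0.0043946/(3.3735 × 0.234998) = 3.3735 + 0.00554338 = 3.37904 m along the plane.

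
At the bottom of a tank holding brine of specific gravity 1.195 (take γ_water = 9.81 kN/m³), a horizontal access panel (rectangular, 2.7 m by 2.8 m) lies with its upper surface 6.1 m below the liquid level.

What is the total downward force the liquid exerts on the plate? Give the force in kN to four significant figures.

γ = 1.195 × 9.81 = 11.72295 kN/m³.
The plate is horizontal, so pressure is uniform at p = γ·h = 11.72295 × 6.1 = 71.51 kN/m².
A = 2.7 × 2.8 = 7.56 m².
F = p·A = 71.51 × 7.56 = 540.616 kN.

F ≈ 540.6 kN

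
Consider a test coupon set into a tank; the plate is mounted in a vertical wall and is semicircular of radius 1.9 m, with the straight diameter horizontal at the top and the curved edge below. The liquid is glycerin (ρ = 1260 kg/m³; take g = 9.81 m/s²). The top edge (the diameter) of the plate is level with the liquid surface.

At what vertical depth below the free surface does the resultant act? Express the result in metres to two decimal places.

h_p = 1.12 m

γ = ρg = 1260 × 9.81 / 1000 = 12.3606 kN/m³.
The centroid of a semicircle lies 4r/(3π) = 0.806385 m from the diameter, here below the top edge, so the centroid depth is h_c = 0.806385 m.
A = πr²/2 = π × 1.9²/2 = 5.67057 m².
Resultant F = γ·h_c·A = 12.3606 × 0.806385 × 5.67057 = 56.5209 kN.
I_c = (π/8 − 8/(9π))·r⁴ = 0.109757 × 1.9⁴ = 1.43036 m⁴.
Centre of pressure: y_p = y_c + I_c/(y_c·A) = 0.806385 + 1.43036/(0.806385 × 5.67057) = 0.806385 + 0.312807 = 1.11919 m along the plane.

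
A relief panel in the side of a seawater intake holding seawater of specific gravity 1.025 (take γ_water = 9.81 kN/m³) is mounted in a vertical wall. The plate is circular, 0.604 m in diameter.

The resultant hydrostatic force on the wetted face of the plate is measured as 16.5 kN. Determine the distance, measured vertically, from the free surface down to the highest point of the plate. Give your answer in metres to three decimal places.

γ = 1.025 × 9.81 = 10.05525 kN/m³.
A = π(0.302)² = 0.286526 m².
From F = γ·h_c·A, the centroid depth is h_c = 16.5/(10.05525 × 0.286526) = 5.727 m.
The centroid is at the centre, 0.302 m below the top of the plate, so the highest point sits at h_top = 5.727 − 0.302 = 5.425 m below the surface.

d_top ≈ 5.425 m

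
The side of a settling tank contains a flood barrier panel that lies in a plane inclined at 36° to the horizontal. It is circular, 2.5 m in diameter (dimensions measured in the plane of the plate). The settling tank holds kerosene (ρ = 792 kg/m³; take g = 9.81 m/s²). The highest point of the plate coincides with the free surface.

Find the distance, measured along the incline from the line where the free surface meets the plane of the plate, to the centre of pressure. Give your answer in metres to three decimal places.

γ = ρg = 792 × 9.81 / 1000 = 7.76952 kN/m³.
Let θ = 36° be the plate's angle to the horizontal; measure y along the incline from where the plane meets the free surface. Vertical depth h = y·sinθ with sinθ = 0.587785.
The centroid is at the centre, 1.25 m below the top of the plate, so y_c = 1.25 m and h_c = 1.25 × 0.587785 = 0.734731 m.
A = π(1.25)² = 4.90874 m².
Resultant F = γ·h_c·A = 7.76952 × 0.734731 × 4.90874 = 28.0216 kN.
I_c = πr⁴/4 = π × 1.25⁴/4 = 1.91748 m⁴.
Centre of pressure: y_p = y_c + I_c/(y_c·A) = 1.25 + 1.91748/(1.25 × 4.90874) = 1.25 + 0.312501 = 1.5625 m along the plane.

y_p = 1.563 m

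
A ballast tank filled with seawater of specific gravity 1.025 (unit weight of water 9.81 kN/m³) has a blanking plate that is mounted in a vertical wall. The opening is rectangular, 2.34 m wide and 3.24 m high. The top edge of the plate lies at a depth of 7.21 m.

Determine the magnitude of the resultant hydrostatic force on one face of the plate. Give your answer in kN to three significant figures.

γ = 1.025 × 9.81 = 10.05525 kN/m³.
The centroid lies 3.24/2 = 1.62 m below the top edge, so the centroid depth is h_c = 7.21 + 1.62 = 8.83 m.
A = 2.34 × 3.24 = 7.5816 m².
Resultant F = γ·h_c·A = 10.05525 × 8.83 × 7.5816 = 673.154 kN.

F ≈ 673 kN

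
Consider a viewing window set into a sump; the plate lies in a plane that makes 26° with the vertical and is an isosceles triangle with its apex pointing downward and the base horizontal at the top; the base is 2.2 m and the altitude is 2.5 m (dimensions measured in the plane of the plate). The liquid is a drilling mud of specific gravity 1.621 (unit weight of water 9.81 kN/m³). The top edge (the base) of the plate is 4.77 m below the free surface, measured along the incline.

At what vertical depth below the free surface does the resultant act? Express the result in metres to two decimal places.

h_p = 5.09 m

γ = 1.621 × 9.81 = 15.90201 kN/m³.
The plate makes 26° with the vertical, i.e. θ = 90° − 26° = 64° to the horizontal. Measuring y along the incline from the free-surface line, vertical depth h = y·sinθ with sinθ = 0.898794.
With the apex down, the centroid sits h/3 = 2.5/3 = 0.833333 m below the base (the top edge), so y_c = 4.77 + 0.833333 = 5.60333 m and h_c = 5.60333 × 0.898794 = 5.03624 m.
A = ½ × 2.2 × 2.5 = 2.75 m².
Resultant F = γ·h_c·A = 15.90201 × 5.03624 × 2.75 = 220.237 kN.
I_c = b·h³/36 = 2.2 × 2.5³/36 = 0.954861 m⁴.
Centre of pressure: y_p = y_c + I_c/(y_c·A) = 5.60333 + 0.954861/(5.60333 × 2.75) = 5.60333 + 0.0619671 = 5.6653 m along the plane.
Vertically, h_p = y_p·sinθ = 5.6653 × 0.898794 = 5.09194 m.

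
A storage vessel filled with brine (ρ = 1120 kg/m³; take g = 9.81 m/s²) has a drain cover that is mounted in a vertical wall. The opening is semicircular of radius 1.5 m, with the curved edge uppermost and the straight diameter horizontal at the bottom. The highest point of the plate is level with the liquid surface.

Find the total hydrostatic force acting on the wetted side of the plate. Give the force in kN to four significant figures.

F ≈ 33.53 kN

γ = ρg = 1120 × 9.81 / 1000 = 10.9872 kN/m³.
The centroid lies 4r/(3π) = 0.63662 m above the diameter, so r − 4r/(3π) = 1.5 − 0.63662 = 0.86338 m below the topmost point, so the centroid depth is h_c = 0.86338 m.
A = πr²/2 = π × 1.5²/2 = 3.53429 m².
Resultant F = γ·h_c·A = 10.9872 × 0.86338 × 3.53429 = 33.5267 kN.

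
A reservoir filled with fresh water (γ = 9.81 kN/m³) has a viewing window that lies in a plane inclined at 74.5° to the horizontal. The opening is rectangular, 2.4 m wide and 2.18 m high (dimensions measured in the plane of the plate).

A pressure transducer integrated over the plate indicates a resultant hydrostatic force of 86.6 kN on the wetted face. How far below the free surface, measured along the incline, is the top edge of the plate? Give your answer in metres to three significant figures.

γ = 9.81 kN/m³.
A = 2.4 × 2.18 = 5.232 m².
From F = γ·h_c·A, the centroid depth is h_c = 86.6/(9.81 × 5.232) = 1.68726 m.
Let θ = 74.5° be the plate's angle to the horizontal; measure y along the incline from where the plane meets the free surface. Vertical depth h = y·sinθ with sinθ = 0.963630.
Along the incline, y_c = h_c/sinθ = 1.68726/0.963630 = 1.75094 m.
The centroid lies 2.18/2 = 1.09 m below the top edge, so the top edge sits at y_top = 1.75094 − 1.09 = 0.66094 m along the incline.

y_top ≈ 0.661 m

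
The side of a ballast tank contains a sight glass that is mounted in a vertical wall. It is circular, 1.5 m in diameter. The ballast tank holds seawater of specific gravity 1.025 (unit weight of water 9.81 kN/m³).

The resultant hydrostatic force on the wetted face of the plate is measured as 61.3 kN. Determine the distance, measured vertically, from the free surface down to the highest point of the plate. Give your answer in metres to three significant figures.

d_top ≈ 2.70 m

γ = 1.025 × 9.81 = 10.05525 kN/m³.
A = π(0.75)² = 1.76715 m².
From F = γ·h_c·A, the centroid depth is h_c = 61.3/(10.05525 × 1.76715) = 3.4498 m.
The centroid is at the centre, 0.75 m below the top of the plate, so the highest point sits at h_top = 3.4498 − 0.75 = 2.6998 m below the surface.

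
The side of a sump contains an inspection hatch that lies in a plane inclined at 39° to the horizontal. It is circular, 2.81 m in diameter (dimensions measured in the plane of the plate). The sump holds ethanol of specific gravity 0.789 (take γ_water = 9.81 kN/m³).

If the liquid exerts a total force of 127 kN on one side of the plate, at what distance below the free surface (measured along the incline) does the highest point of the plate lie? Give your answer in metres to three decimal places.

γ = 0.789 × 9.81 = 7.74009 kN/m³.
A = π(1.405)² = 6.20158 m².
From F = γ·h_c·A, the centroid depth is h_c = 127/(7.74009 × 6.20158) = 2.64579 m.
Let θ = 39° be the plate's angle to the horizontal; measure y along the incline from where the plane meets the free surface. Vertical depth h = y·sinθ with sinθ = 0.629320.
Along the incline, y_c = h_c/sinθ = 2.64579/0.629320 = 4.2042 m.
The centroid is at the centre, 1.405 m below the top of the plate, so the highest point sits at y_top = 4.2042 − 1.405 = 2.7992 m along the incline.

y_top ≈ 2.799 m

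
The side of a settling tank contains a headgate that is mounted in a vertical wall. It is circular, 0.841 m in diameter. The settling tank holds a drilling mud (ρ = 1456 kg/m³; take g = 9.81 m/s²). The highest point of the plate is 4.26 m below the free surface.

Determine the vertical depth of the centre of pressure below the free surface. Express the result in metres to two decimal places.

h_p = 4.69 m

γ = ρg = 1456 × 9.81 / 1000 = 14.28336 kN/m³.
The centroid is at the centre, 0.4205 m below the top of the plate, so the centroid depth is h_c = 4.26 + 0.4205 = 4.6805 m.
A = π(0.4205)² = 0.555497 m².
Resultant F = γ·h_c·A = 14.28336 × 4.6805 × 0.555497 = 37.1368 kN.
I_c = πr⁴/4 = π × 0.4205⁴/4 = 0.0245558 m⁴.
Centre of pressure: y_p = y_c + I_c/(y_c·A) = 4.6805 + 0.0245558/(4.6805 × 0.555497) = 4.6805 + 0.00944452 = 4.68994 m along the plane.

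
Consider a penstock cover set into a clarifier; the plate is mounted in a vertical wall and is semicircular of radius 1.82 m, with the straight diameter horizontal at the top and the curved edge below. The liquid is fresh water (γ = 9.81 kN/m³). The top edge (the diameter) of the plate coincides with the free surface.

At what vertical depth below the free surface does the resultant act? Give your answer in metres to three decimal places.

h_p = 1.072 m

γ = 9.81 kN/m³.
The centroid of a semicircle lies 4r/(3π) = 0.772432 m from the diameter, here below the top edge, so the centroid depth is h_c = 0.772432 m.
A = πr²/2 = π × 1.82²/2 = 5.20311 m².
Resultant F = γ·h_c·A = 9.81 × 0.772432 × 5.20311 = 39.4269 kN.
I_c = (π/8 − 8/(9π))·r⁴ = 0.109757 × 1.82⁴ = 1.20425 m⁴.
Centre of pressure: y_p = y_c + I_c/(y_c·A) = 0.772432 + 1.20425/(0.772432 × 5.20311) = 0.772432 + 0.299636 = 1.07207 m along the plane.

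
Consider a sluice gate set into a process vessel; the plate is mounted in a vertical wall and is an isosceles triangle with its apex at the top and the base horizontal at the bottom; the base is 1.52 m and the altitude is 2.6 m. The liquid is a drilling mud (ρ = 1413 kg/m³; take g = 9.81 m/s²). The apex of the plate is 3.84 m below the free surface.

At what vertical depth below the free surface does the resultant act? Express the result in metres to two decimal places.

h_p = 5.64 m

γ = ρg = 1413 × 9.81 / 1000 = 13.86153 kN/m³.
With the apex up, the centroid sits 2h/3 = 2 × 2.6/3 = 1.73333 m below the apex, so the centroid depth is h_c = 3.84 + 1.73333 = 5.57333 m.
A = ½ × 1.52 × 2.6 = 1.976 m².
Resultant F = γ·h_c·A = 13.86153 × 5.57333 × 1.976 = 152.656 kN.
I_c = b·h³/36 = 1.52 × 2.6³/36 = 0.742098 m⁴.
Centre of pressure: y_p = y_c + I_c/(y_c·A) = 5.57333 + 0.742098/(5.57333 × 1.976) = 5.57333 + 0.0673844 = 5.64071 m along the plane.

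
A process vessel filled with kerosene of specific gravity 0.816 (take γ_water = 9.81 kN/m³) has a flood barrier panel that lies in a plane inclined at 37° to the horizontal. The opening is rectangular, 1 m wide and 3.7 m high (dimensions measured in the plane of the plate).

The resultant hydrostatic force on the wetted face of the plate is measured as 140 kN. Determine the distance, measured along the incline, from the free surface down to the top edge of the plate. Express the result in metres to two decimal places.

γ = 0.816 × 9.81 = 8.00496 kN/m³.
A = 1 × 3.7 = 3.7 m².
From F = γ·h_c·A, the centroid depth is h_c = 140/(8.00496 × 3.7) = 4.7268 m.
Let θ = 37° be the plate's angle to the horizontal; measure y along the incline from where the plane meets the free surface. Vertical depth h = y·sinθ with sinθ = 0.601815.
Along the incline, y_c = h_c/sinθ = 4.7268/0.601815 = 7.85424 m.
The centroid lies 3.7/2 = 1.85 m below the top edge, so the top edge sits at y_top = 7.85424 − 1.85 = 6.00424 m along the incline.

y_top ≈ 6.00 m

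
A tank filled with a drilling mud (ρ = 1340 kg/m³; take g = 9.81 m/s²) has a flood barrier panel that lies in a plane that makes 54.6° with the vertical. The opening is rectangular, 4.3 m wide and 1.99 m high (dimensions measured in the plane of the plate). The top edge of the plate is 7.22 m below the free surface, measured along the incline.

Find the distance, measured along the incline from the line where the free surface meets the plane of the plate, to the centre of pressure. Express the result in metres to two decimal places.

γ = ρg = 1340 × 9.81 / 1000 = 13.1454 kN/m³.
The plate makes 54.6° with the vertical, i.e. θ = 90° − 54.6° = 35.4° to the horizontal. Measuring y along the incline from the free-surface line, vertical depth h = y·sinθ with sinθ = 0.579281.
The centroid lies 1.99/2 = 0.995 m below the top edge, so y_c = 7.22 + 0.995 = 8.215 m and h_c = 8.215 × 0.579281 = 4.75879 m.
A = 4.3 × 1.99 = 8.557 m².
Resultant F = γ·h_c·A = 13.1454 × 4.75879 × 8.557 = 535.293 kN.
I_c = b·h³/12 = 4.3 × 1.99³/12 = 2.82388 m⁴.
Centre of pressure: y_p = y_c + I_c/(y_c·A) = 8.215 + 2.82388/(8.215 × 8.557) = 8.215 + 0.0401714 = 8.25517 m along the plane.

y_p = 8.26 m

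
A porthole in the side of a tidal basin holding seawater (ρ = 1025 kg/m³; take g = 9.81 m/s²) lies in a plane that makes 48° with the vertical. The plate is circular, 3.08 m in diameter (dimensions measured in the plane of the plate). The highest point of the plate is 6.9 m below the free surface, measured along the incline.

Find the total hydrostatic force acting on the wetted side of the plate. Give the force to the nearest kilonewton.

F ≈ 423 kN

γ = ρg = 1025 × 9.81 / 1000 = 10.05525 kN/m³.
The plate makes 48° with the vertical, i.e. θ = 90° − 48° = 42° to the horizontal. Measuring y along the incline from the free-surface line, vertical depth h = y·sinθ with sinθ = 0.669131.
The centroid is at the centre, 1.54 m below the top of the plate, so y_c = 6.9 + 1.54 = 8.44 m and h_c = 8.44 × 0.669131 = 5.64747 m.
A = π(1.54)² = 7.4506 m².
Resultant F = γ·h_c·A = 10.05525 × 5.64747 × 7.4506 = 423.095 kN.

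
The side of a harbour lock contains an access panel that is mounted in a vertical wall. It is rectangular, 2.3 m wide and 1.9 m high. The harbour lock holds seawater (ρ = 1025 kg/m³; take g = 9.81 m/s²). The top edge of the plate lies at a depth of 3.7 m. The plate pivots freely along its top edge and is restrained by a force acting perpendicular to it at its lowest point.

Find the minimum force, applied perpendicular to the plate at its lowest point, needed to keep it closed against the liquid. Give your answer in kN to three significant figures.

γ = ρg = 1025 × 9.81 / 1000 = 10.05525 kN/m³.
The centroid lies 1.9/2 = 0.95 m below the top edge, so the centroid depth is h_c = 3.7 + 0.95 = 4.65 m.
A = 2.3 × 1.9 = 4.37 m².
Resultant F = γ·h_c·A = 10.05525 × 4.65 × 4.37 = 204.328 kN.
I_c = b·h³/12 = 2.3 × 1.9³/12 = 1.31464 m⁴.
Centre of pressure: y_p = y_c + I_c/(y_c·A) = 4.65 + 1.31464/(4.65 × 4.37) = 4.65 + 0.0646953 = 4.7147 m along the plane.
The resultant acts 0.95 + 0.0646953 = 1.0147 m (along the plate) below the hinge at the top edge, so the moment about the hinge is M = F × 1.0147 = 204.328 × 1.0147 = 207.332 kN·m.
A normal force at the bottom, 1.9 m from the hinge, must supply this moment: P = 207.332/1.9 = 109.122 kN.

P ≈ 109 kN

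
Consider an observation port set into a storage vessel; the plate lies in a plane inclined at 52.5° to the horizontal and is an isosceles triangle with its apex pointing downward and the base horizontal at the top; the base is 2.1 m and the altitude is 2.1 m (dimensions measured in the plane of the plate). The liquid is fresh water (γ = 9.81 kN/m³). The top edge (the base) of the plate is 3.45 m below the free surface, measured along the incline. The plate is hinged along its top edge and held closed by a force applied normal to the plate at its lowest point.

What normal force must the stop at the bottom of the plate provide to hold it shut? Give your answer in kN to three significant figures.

γ = 9.81 kN/m³.
Let θ = 52.5° be the plate's angle to the horizontal; measure y along the incline from where the plane meets the free surface. Vertical depth h = y·sinθ with sinθ = 0.793353.
With the apex down, the centroid sits h/3 = 2.1/3 = 0.7 m below the base (the top edge), so y_c = 3.45 + 0.7 = 4.15 m and h_c = 4.15 × 0.793353 = 3.29241 m.
A = ½ × 2.1 × 2.1 = 2.205 m².
Resultant F = γ·h_c·A = 9.81 × 3.29241 × 2.205 = 71.2183 kN.
I_c = b·h³/36 = 2.1 × 2.1³/36 = 0.540225 m⁴.
Centre of pressure: y_p = y_c + I_c/(y_c·A) = 4.15 + 0.540225/(4.15 × 2.205) = 4.15 + 0.0590361 = 4.20904 m along the plane.
The resultant acts 0.7 + 0.0590361 = 0.759036 m (along the plate) below the hinge at the top edge, so the moment about the hinge is M = F × 0.759036 = 71.2183 × 0.759036 = 54.0573 kN·m.
A normal force at the bottom, 2.1 m from the hinge, must supply this moment: P = 54.0573/2.1 = 25.7416 kN.

P ≈ 25.7 kN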